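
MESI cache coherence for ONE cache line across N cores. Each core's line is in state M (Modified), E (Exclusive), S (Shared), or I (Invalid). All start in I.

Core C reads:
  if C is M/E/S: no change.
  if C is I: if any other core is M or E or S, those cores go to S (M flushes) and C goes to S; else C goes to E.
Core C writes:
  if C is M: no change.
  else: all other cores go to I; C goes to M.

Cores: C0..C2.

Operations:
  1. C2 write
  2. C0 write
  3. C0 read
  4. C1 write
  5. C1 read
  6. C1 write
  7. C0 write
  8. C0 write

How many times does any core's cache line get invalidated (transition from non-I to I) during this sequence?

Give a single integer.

Op 1: C2 write [C2 write: invalidate none -> C2=M] -> [I,I,M] (invalidations this op: 0; running total: 0)
Op 2: C0 write [C0 write: invalidate ['C2=M'] -> C0=M] -> [M,I,I] (invalidations this op: 1; running total: 1)
Op 3: C0 read [C0 read: already in M, no change] -> [M,I,I] (invalidations this op: 0; running total: 1)
Op 4: C1 write [C1 write: invalidate ['C0=M'] -> C1=M] -> [I,M,I] (invalidations this op: 1; running total: 2)
Op 5: C1 read [C1 read: already in M, no change] -> [I,M,I] (invalidations this op: 0; running total: 2)
Op 6: C1 write [C1 write: already M (modified), no change] -> [I,M,I] (invalidations this op: 0; running total: 2)
Op 7: C0 write [C0 write: invalidate ['C1=M'] -> C0=M] -> [M,I,I] (invalidations this op: 1; running total: 3)
Op 8: C0 write [C0 write: already M (modified), no change] -> [M,I,I] (invalidations this op: 0; running total: 3)

Answer: 3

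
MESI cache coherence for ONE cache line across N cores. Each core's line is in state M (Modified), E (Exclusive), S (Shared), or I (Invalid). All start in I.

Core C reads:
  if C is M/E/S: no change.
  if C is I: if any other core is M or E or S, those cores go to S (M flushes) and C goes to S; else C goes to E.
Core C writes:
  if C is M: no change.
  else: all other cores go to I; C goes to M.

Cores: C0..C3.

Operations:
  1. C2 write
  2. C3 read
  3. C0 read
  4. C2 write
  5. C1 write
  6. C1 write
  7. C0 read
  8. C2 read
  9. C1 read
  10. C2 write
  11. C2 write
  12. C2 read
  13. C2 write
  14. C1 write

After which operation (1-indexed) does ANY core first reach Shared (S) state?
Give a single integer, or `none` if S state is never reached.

Op 1: C2 write [C2 write: invalidate none -> C2=M] -> [I,I,M,I]
Op 2: C3 read [C3 read from I: others=['C2=M'] -> C3=S, others downsized to S] -> [I,I,S,S]
  -> First S state at op 2; remaining ops need not be traced.

Answer: 2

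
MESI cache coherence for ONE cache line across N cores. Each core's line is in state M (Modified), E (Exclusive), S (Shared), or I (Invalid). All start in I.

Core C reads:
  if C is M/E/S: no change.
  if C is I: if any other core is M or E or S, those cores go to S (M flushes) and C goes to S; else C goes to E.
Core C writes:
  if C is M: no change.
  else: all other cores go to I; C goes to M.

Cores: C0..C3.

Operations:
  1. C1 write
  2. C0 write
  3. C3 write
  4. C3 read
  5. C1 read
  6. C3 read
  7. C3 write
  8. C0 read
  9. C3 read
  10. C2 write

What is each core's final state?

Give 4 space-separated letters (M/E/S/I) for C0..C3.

Answer: I I M I

Derivation:
Op 1: C1 write [C1 write: invalidate none -> C1=M] -> [I,M,I,I]
Op 2: C0 write [C0 write: invalidate ['C1=M'] -> C0=M] -> [M,I,I,I]
Op 3: C3 write [C3 write: invalidate ['C0=M'] -> C3=M] -> [I,I,I,M]
Op 4: C3 read [C3 read: already in M, no change] -> [I,I,I,M]
Op 5: C1 read [C1 read from I: others=['C3=M'] -> C1=S, others downsized to S] -> [I,S,I,S]
Op 6: C3 read [C3 read: already in S, no change] -> [I,S,I,S]
Op 7: C3 write [C3 write: invalidate ['C1=S'] -> C3=M] -> [I,I,I,M]
Op 8: C0 read [C0 read from I: others=['C3=M'] -> C0=S, others downsized to S] -> [S,I,I,S]
Op 9: C3 read [C3 read: already in S, no change] -> [S,I,I,S]
Op 10: C2 write [C2 write: invalidate ['C0=S', 'C3=S'] -> C2=M] -> [I,I,M,I]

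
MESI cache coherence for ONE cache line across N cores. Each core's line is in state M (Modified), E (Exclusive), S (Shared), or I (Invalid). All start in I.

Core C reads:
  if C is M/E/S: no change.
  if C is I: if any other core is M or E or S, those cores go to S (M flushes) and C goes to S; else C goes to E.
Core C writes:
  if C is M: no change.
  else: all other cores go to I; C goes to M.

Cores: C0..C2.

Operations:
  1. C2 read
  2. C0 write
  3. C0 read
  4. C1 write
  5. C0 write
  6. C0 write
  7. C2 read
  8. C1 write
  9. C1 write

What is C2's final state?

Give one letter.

Op 1: C2 read [C2 read from I: no other sharers -> C2=E (exclusive)] -> [I,I,E]
Op 2: C0 write [C0 write: invalidate ['C2=E'] -> C0=M] -> [M,I,I]
Op 3: C0 read [C0 read: already in M, no change] -> [M,I,I]
Op 4: C1 write [C1 write: invalidate ['C0=M'] -> C1=M] -> [I,M,I]
Op 5: C0 write [C0 write: invalidate ['C1=M'] -> C0=M] -> [M,I,I]
Op 6: C0 write [C0 write: already M (modified), no change] -> [M,I,I]
Op 7: C2 read [C2 read from I: others=['C0=M'] -> C2=S, others downsized to S] -> [S,I,S]
Op 8: C1 write [C1 write: invalidate ['C0=S', 'C2=S'] -> C1=M] -> [I,M,I]
Op 9: C1 write [C1 write: already M (modified), no change] -> [I,M,I]

Answer: I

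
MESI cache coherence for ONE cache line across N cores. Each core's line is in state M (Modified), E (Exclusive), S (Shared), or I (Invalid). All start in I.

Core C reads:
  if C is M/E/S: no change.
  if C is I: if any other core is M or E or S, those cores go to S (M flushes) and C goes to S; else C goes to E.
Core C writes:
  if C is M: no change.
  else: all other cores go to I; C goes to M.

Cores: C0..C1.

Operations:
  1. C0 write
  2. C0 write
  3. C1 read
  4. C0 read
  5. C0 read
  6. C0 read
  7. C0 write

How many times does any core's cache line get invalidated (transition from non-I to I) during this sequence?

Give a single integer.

Answer: 1

Derivation:
Op 1: C0 write [C0 write: invalidate none -> C0=M] -> [M,I] (invalidations this op: 0; running total: 0)
Op 2: C0 write [C0 write: already M (modified), no change] -> [M,I] (invalidations this op: 0; running total: 0)
Op 3: C1 read [C1 read from I: others=['C0=M'] -> C1=S, others downsized to S] -> [S,S] (invalidations this op: 0; running total: 0)
Op 4: C0 read [C0 read: already in S, no change] -> [S,S] (invalidations this op: 0; running total: 0)
Op 5: C0 read [C0 read: already in S, no change] -> [S,S] (invalidations this op: 0; running total: 0)
Op 6: C0 read [C0 read: already in S, no change] -> [S,S] (invalidations this op: 0; running total: 0)
Op 7: C0 write [C0 write: invalidate ['C1=S'] -> C0=M] -> [M,I] (invalidations this op: 1; running total: 1)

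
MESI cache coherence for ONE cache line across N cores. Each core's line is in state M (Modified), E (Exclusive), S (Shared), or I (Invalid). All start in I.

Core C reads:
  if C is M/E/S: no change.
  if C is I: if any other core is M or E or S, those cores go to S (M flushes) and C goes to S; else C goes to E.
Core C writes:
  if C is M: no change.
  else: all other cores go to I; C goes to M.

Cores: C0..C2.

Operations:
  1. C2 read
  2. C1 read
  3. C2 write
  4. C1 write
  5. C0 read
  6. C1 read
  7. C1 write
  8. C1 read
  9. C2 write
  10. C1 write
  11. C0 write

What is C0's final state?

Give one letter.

Answer: M

Derivation:
Op 1: C2 read [C2 read from I: no other sharers -> C2=E (exclusive)] -> [I,I,E]
Op 2: C1 read [C1 read from I: others=['C2=E'] -> C1=S, others downsized to S] -> [I,S,S]
Op 3: C2 write [C2 write: invalidate ['C1=S'] -> C2=M] -> [I,I,M]
Op 4: C1 write [C1 write: invalidate ['C2=M'] -> C1=M] -> [I,M,I]
Op 5: C0 read [C0 read from I: others=['C1=M'] -> C0=S, others downsized to S] -> [S,S,I]
Op 6: C1 read [C1 read: already in S, no change] -> [S,S,I]
Op 7: C1 write [C1 write: invalidate ['C0=S'] -> C1=M] -> [I,M,I]
Op 8: C1 read [C1 read: already in M, no change] -> [I,M,I]
Op 9: C2 write [C2 write: invalidate ['C1=M'] -> C2=M] -> [I,I,M]
Op 10: C1 write [C1 write: invalidate ['C2=M'] -> C1=M] -> [I,M,I]
Op 11: C0 write [C0 write: invalidate ['C1=M'] -> C0=M] -> [M,I,I]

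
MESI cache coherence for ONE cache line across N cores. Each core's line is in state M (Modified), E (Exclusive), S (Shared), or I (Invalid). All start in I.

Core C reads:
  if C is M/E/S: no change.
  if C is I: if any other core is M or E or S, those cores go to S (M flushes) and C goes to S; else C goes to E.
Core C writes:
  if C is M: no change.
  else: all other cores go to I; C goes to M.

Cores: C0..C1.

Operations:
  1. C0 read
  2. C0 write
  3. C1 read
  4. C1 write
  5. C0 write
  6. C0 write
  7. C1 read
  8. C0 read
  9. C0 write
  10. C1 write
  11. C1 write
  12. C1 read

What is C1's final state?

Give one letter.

Op 1: C0 read [C0 read from I: no other sharers -> C0=E (exclusive)] -> [E,I]
Op 2: C0 write [C0 write: invalidate none -> C0=M] -> [M,I]
Op 3: C1 read [C1 read from I: others=['C0=M'] -> C1=S, others downsized to S] -> [S,S]
Op 4: C1 write [C1 write: invalidate ['C0=S'] -> C1=M] -> [I,M]
Op 5: C0 write [C0 write: invalidate ['C1=M'] -> C0=M] -> [M,I]
Op 6: C0 write [C0 write: already M (modified), no change] -> [M,I]
Op 7: C1 read [C1 read from I: others=['C0=M'] -> C1=S, others downsized to S] -> [S,S]
Op 8: C0 read [C0 read: already in S, no change] -> [S,S]
Op 9: C0 write [C0 write: invalidate ['C1=S'] -> C0=M] -> [M,I]
Op 10: C1 write [C1 write: invalidate ['C0=M'] -> C1=M] -> [I,M]
Op 11: C1 write [C1 write: already M (modified), no change] -> [I,M]
Op 12: C1 read [C1 read: already in M, no change] -> [I,M]

Answer: M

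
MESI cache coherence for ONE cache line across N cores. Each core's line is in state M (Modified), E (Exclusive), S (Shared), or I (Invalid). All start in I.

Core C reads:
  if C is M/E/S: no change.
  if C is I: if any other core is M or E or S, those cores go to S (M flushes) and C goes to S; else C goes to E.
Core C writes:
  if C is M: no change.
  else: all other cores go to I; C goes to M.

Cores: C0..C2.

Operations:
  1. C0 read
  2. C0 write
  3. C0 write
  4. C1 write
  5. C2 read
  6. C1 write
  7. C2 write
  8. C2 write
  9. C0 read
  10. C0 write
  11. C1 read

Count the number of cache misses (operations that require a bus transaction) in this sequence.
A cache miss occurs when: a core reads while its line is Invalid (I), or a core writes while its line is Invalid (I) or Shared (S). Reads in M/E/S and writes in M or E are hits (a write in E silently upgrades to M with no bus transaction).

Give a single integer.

Answer: 8

Derivation:
Op 1: C0 read [C0 read from I: no other sharers -> C0=E (exclusive)] -> [E,I,I] [MISS #1: read from I]
Op 2: C0 write [C0 write: invalidate none -> C0=M] -> [M,I,I] [hit: write from E is a silent E->M upgrade, no bus transaction]
Op 3: C0 write [C0 write: already M (modified), no change] -> [M,I,I] [hit: write from M]
Op 4: C1 write [C1 write: invalidate ['C0=M'] -> C1=M] -> [I,M,I] [MISS #2: write from I]
Op 5: C2 read [C2 read from I: others=['C1=M'] -> C2=S, others downsized to S] -> [I,S,S] [MISS #3: read from I]
Op 6: C1 write [C1 write: invalidate ['C2=S'] -> C1=M] -> [I,M,I] [MISS #4: write from S]
Op 7: C2 write [C2 write: invalidate ['C1=M'] -> C2=M] -> [I,I,M] [MISS #5: write from I]
Op 8: C2 write [C2 write: already M (modified), no change] -> [I,I,M] [hit: write from M]
Op 9: C0 read [C0 read from I: others=['C2=M'] -> C0=S, others downsized to S] -> [S,I,S] [MISS #6: read from I]
Op 10: C0 write [C0 write: invalidate ['C2=S'] -> C0=M] -> [M,I,I] [MISS #7: write from S]
Op 11: C1 read [C1 read from I: others=['C0=M'] -> C1=S, others downsized to S] -> [S,S,I] [MISS #8: read from I]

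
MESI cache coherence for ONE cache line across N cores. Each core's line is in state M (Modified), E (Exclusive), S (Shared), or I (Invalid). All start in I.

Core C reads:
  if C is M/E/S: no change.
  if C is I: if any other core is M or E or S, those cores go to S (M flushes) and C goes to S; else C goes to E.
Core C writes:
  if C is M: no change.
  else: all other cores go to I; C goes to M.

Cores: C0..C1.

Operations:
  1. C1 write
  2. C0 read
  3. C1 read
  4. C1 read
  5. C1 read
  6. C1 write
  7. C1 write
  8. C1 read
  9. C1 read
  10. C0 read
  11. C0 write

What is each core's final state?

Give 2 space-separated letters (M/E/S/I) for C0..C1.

Answer: M I

Derivation:
Op 1: C1 write [C1 write: invalidate none -> C1=M] -> [I,M]
Op 2: C0 read [C0 read from I: others=['C1=M'] -> C0=S, others downsized to S] -> [S,S]
Op 3: C1 read [C1 read: already in S, no change] -> [S,S]
Op 4: C1 read [C1 read: already in S, no change] -> [S,S]
Op 5: C1 read [C1 read: already in S, no change] -> [S,S]
Op 6: C1 write [C1 write: invalidate ['C0=S'] -> C1=M] -> [I,M]
Op 7: C1 write [C1 write: already M (modified), no change] -> [I,M]
Op 8: C1 read [C1 read: already in M, no change] -> [I,M]
Op 9: C1 read [C1 read: already in M, no change] -> [I,M]
Op 10: C0 read [C0 read from I: others=['C1=M'] -> C0=S, others downsized to S] -> [S,S]
Op 11: C0 write [C0 write: invalidate ['C1=S'] -> C0=M] -> [M,I]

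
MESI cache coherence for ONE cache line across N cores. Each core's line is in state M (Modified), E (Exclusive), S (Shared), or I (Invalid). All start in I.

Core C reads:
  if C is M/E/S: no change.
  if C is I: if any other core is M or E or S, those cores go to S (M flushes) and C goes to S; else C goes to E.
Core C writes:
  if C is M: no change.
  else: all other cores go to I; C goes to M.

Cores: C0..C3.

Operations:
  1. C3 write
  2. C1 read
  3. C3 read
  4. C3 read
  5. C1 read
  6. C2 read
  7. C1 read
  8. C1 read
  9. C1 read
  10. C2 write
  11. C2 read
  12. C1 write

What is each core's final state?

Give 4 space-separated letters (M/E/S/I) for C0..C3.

Op 1: C3 write [C3 write: invalidate none -> C3=M] -> [I,I,I,M]
Op 2: C1 read [C1 read from I: others=['C3=M'] -> C1=S, others downsized to S] -> [I,S,I,S]
Op 3: C3 read [C3 read: already in S, no change] -> [I,S,I,S]
Op 4: C3 read [C3 read: already in S, no change] -> [I,S,I,S]
Op 5: C1 read [C1 read: already in S, no change] -> [I,S,I,S]
Op 6: C2 read [C2 read from I: others=['C1=S', 'C3=S'] -> C2=S, others downsized to S] -> [I,S,S,S]
Op 7: C1 read [C1 read: already in S, no change] -> [I,S,S,S]
Op 8: C1 read [C1 read: already in S, no change] -> [I,S,S,S]
Op 9: C1 read [C1 read: already in S, no change] -> [I,S,S,S]
Op 10: C2 write [C2 write: invalidate ['C1=S', 'C3=S'] -> C2=M] -> [I,I,M,I]
Op 11: C2 read [C2 read: already in M, no change] -> [I,I,M,I]
Op 12: C1 write [C1 write: invalidate ['C2=M'] -> C1=M] -> [I,M,I,I]

Answer: I M I I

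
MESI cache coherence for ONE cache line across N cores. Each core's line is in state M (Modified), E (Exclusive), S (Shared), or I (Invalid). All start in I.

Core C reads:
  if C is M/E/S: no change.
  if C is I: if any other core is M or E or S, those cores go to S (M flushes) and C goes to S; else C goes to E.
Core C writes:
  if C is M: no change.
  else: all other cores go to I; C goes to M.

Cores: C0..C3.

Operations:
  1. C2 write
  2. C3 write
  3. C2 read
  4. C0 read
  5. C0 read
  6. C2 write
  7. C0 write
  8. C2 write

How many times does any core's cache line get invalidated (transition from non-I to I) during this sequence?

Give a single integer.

Op 1: C2 write [C2 write: invalidate none -> C2=M] -> [I,I,M,I] (invalidations this op: 0; running total: 0)
Op 2: C3 write [C3 write: invalidate ['C2=M'] -> C3=M] -> [I,I,I,M] (invalidations this op: 1; running total: 1)
Op 3: C2 read [C2 read from I: others=['C3=M'] -> C2=S, others downsized to S] -> [I,I,S,S] (invalidations this op: 0; running total: 1)
Op 4: C0 read [C0 read from I: others=['C2=S', 'C3=S'] -> C0=S, others downsized to S] -> [S,I,S,S] (invalidations this op: 0; running total: 1)
Op 5: C0 read [C0 read: already in S, no change] -> [S,I,S,S] (invalidations this op: 0; running total: 1)
Op 6: C2 write [C2 write: invalidate ['C0=S', 'C3=S'] -> C2=M] -> [I,I,M,I] (invalidations this op: 2; running total: 3)
Op 7: C0 write [C0 write: invalidate ['C2=M'] -> C0=M] -> [M,I,I,I] (invalidations this op: 1; running total: 4)
Op 8: C2 write [C2 write: invalidate ['C0=M'] -> C2=M] -> [I,I,M,I] (invalidations this op: 1; running total: 5)

Answer: 5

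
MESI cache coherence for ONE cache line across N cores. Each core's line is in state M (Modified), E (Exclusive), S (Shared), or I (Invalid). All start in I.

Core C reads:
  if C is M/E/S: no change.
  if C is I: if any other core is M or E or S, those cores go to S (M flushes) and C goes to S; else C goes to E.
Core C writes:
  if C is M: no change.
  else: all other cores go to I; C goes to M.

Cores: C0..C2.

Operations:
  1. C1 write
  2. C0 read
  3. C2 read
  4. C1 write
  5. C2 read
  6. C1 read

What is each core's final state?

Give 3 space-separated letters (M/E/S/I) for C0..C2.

Op 1: C1 write [C1 write: invalidate none -> C1=M] -> [I,M,I]
Op 2: C0 read [C0 read from I: others=['C1=M'] -> C0=S, others downsized to S] -> [S,S,I]
Op 3: C2 read [C2 read from I: others=['C0=S', 'C1=S'] -> C2=S, others downsized to S] -> [S,S,S]
Op 4: C1 write [C1 write: invalidate ['C0=S', 'C2=S'] -> C1=M] -> [I,M,I]
Op 5: C2 read [C2 read from I: others=['C1=M'] -> C2=S, others downsized to S] -> [I,S,S]
Op 6: C1 read [C1 read: already in S, no change] -> [I,S,S]

Answer: I S S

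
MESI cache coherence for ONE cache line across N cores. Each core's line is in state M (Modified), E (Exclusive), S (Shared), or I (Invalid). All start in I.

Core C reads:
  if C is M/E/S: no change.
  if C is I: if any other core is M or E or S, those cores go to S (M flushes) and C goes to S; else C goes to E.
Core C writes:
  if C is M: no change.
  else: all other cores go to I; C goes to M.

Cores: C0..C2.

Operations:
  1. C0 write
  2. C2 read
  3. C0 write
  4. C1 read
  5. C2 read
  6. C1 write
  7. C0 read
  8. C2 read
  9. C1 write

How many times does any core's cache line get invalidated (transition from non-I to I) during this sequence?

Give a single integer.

Op 1: C0 write [C0 write: invalidate none -> C0=M] -> [M,I,I] (invalidations this op: 0; running total: 0)
Op 2: C2 read [C2 read from I: others=['C0=M'] -> C2=S, others downsized to S] -> [S,I,S] (invalidations this op: 0; running total: 0)
Op 3: C0 write [C0 write: invalidate ['C2=S'] -> C0=M] -> [M,I,I] (invalidations this op: 1; running total: 1)
Op 4: C1 read [C1 read from I: others=['C0=M'] -> C1=S, others downsized to S] -> [S,S,I] (invalidations this op: 0; running total: 1)
Op 5: C2 read [C2 read from I: others=['C0=S', 'C1=S'] -> C2=S, others downsized to S] -> [S,S,S] (invalidations this op: 0; running total: 1)
Op 6: C1 write [C1 write: invalidate ['C0=S', 'C2=S'] -> C1=M] -> [I,M,I] (invalidations this op: 2; running total: 3)
Op 7: C0 read [C0 read from I: others=['C1=M'] -> C0=S, others downsized to S] -> [S,S,I] (invalidations this op: 0; running total: 3)
Op 8: C2 read [C2 read from I: others=['C0=S', 'C1=S'] -> C2=S, others downsized to S] -> [S,S,S] (invalidations this op: 0; running total: 3)
Op 9: C1 write [C1 write: invalidate ['C0=S', 'C2=S'] -> C1=M] -> [I,M,I] (invalidations this op: 2; running total: 5)

Answer: 5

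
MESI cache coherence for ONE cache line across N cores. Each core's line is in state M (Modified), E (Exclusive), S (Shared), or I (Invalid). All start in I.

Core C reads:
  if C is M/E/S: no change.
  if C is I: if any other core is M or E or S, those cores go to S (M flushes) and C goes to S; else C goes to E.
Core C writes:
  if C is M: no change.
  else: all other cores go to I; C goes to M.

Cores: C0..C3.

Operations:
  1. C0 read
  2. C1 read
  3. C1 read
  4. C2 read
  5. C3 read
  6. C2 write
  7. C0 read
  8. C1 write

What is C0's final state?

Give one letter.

Op 1: C0 read [C0 read from I: no other sharers -> C0=E (exclusive)] -> [E,I,I,I]
Op 2: C1 read [C1 read from I: others=['C0=E'] -> C1=S, others downsized to S] -> [S,S,I,I]
Op 3: C1 read [C1 read: already in S, no change] -> [S,S,I,I]
Op 4: C2 read [C2 read from I: others=['C0=S', 'C1=S'] -> C2=S, others downsized to S] -> [S,S,S,I]
Op 5: C3 read [C3 read from I: others=['C0=S', 'C1=S', 'C2=S'] -> C3=S, others downsized to S] -> [S,S,S,S]
Op 6: C2 write [C2 write: invalidate ['C0=S', 'C1=S', 'C3=S'] -> C2=M] -> [I,I,M,I]
Op 7: C0 read [C0 read from I: others=['C2=M'] -> C0=S, others downsized to S] -> [S,I,S,I]
Op 8: C1 write [C1 write: invalidate ['C0=S', 'C2=S'] -> C1=M] -> [I,M,I,I]

Answer: I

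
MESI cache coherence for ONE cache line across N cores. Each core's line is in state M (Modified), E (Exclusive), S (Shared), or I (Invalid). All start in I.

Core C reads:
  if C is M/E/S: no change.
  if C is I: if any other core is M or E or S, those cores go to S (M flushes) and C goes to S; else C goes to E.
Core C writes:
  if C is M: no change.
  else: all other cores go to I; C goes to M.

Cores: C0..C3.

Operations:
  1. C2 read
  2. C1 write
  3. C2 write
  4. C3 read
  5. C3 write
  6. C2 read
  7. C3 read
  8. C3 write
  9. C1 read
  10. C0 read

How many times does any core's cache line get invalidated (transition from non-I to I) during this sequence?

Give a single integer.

Op 1: C2 read [C2 read from I: no other sharers -> C2=E (exclusive)] -> [I,I,E,I] (invalidations this op: 0; running total: 0)
Op 2: C1 write [C1 write: invalidate ['C2=E'] -> C1=M] -> [I,M,I,I] (invalidations this op: 1; running total: 1)
Op 3: C2 write [C2 write: invalidate ['C1=M'] -> C2=M] -> [I,I,M,I] (invalidations this op: 1; running total: 2)
Op 4: C3 read [C3 read from I: others=['C2=M'] -> C3=S, others downsized to S] -> [I,I,S,S] (invalidations this op: 0; running total: 2)
Op 5: C3 write [C3 write: invalidate ['C2=S'] -> C3=M] -> [I,I,I,M] (invalidations this op: 1; running total: 3)
Op 6: C2 read [C2 read from I: others=['C3=M'] -> C2=S, others downsized to S] -> [I,I,S,S] (invalidations this op: 0; running total: 3)
Op 7: C3 read [C3 read: already in S, no change] -> [I,I,S,S] (invalidations this op: 0; running total: 3)
Op 8: C3 write [C3 write: invalidate ['C2=S'] -> C3=M] -> [I,I,I,M] (invalidations this op: 1; running total: 4)
Op 9: C1 read [C1 read from I: others=['C3=M'] -> C1=S, others downsized to S] -> [I,S,I,S] (invalidations this op: 0; running total: 4)
Op 10: C0 read [C0 read from I: others=['C1=S', 'C3=S'] -> C0=S, others downsized to S] -> [S,S,I,S] (invalidations this op: 0; running total: 4)

Answer: 4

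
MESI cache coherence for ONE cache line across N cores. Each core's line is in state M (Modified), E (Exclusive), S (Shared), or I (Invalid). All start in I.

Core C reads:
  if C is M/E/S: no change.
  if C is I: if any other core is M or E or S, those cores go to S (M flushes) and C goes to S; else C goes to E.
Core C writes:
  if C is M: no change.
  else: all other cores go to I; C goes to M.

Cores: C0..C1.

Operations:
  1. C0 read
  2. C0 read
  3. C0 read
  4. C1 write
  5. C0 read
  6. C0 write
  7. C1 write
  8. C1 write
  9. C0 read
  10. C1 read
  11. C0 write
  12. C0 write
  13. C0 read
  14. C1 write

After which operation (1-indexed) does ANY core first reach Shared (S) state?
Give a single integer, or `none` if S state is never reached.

Answer: 5

Derivation:
Op 1: C0 read [C0 read from I: no other sharers -> C0=E (exclusive)] -> [E,I]
Op 2: C0 read [C0 read: already in E, no change] -> [E,I]
Op 3: C0 read [C0 read: already in E, no change] -> [E,I]
Op 4: C1 write [C1 write: invalidate ['C0=E'] -> C1=M] -> [I,M]
Op 5: C0 read [C0 read from I: others=['C1=M'] -> C0=S, others downsized to S] -> [S,S]
  -> First S state at op 5; remaining ops need not be traced.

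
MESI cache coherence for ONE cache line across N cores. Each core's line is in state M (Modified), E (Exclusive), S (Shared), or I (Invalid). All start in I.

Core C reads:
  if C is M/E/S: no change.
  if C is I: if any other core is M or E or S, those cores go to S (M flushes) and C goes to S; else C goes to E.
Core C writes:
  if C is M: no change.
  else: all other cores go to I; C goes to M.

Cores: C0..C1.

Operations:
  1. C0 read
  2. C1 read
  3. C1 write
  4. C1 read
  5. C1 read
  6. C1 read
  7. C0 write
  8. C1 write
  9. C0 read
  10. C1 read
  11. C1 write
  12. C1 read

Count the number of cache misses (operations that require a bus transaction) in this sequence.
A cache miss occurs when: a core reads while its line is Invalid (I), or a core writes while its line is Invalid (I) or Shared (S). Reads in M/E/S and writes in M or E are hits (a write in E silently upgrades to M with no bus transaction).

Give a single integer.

Answer: 7

Derivation:
Op 1: C0 read [C0 read from I: no other sharers -> C0=E (exclusive)] -> [E,I] [MISS #1: read from I]
Op 2: C1 read [C1 read from I: others=['C0=E'] -> C1=S, others downsized to S] -> [S,S] [MISS #2: read from I]
Op 3: C1 write [C1 write: invalidate ['C0=S'] -> C1=M] -> [I,M] [MISS #3: write from S]
Op 4: C1 read [C1 read: already in M, no change] -> [I,M] [hit: read from M]
Op 5: C1 read [C1 read: already in M, no change] -> [I,M] [hit: read from M]
Op 6: C1 read [C1 read: already in M, no change] -> [I,M] [hit: read from M]
Op 7: C0 write [C0 write: invalidate ['C1=M'] -> C0=M] -> [M,I] [MISS #4: write from I]
Op 8: C1 write [C1 write: invalidate ['C0=M'] -> C1=M] -> [I,M] [MISS #5: write from I]
Op 9: C0 read [C0 read from I: others=['C1=M'] -> C0=S, others downsized to S] -> [S,S] [MISS #6: read from I]
Op 10: C1 read [C1 read: already in S, no change] -> [S,S] [hit: read from S]
Op 11: C1 write [C1 write: invalidate ['C0=S'] -> C1=M] -> [I,M] [MISS #7: write from S]
Op 12: C1 read [C1 read: already in M, no change] -> [I,M] [hit: read from M]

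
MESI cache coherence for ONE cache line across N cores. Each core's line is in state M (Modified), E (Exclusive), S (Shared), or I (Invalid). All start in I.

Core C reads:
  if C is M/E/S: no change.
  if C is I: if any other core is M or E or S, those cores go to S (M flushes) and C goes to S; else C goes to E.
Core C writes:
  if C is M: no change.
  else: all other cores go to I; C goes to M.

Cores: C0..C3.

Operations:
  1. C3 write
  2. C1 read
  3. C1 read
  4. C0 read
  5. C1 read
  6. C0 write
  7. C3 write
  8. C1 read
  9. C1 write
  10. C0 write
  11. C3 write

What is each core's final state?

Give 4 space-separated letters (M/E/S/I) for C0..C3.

Answer: I I I M

Derivation:
Op 1: C3 write [C3 write: invalidate none -> C3=M] -> [I,I,I,M]
Op 2: C1 read [C1 read from I: others=['C3=M'] -> C1=S, others downsized to S] -> [I,S,I,S]
Op 3: C1 read [C1 read: already in S, no change] -> [I,S,I,S]
Op 4: C0 read [C0 read from I: others=['C1=S', 'C3=S'] -> C0=S, others downsized to S] -> [S,S,I,S]
Op 5: C1 read [C1 read: already in S, no change] -> [S,S,I,S]
Op 6: C0 write [C0 write: invalidate ['C1=S', 'C3=S'] -> C0=M] -> [M,I,I,I]
Op 7: C3 write [C3 write: invalidate ['C0=M'] -> C3=M] -> [I,I,I,M]
Op 8: C1 read [C1 read from I: others=['C3=M'] -> C1=S, others downsized to S] -> [I,S,I,S]
Op 9: C1 write [C1 write: invalidate ['C3=S'] -> C1=M] -> [I,M,I,I]
Op 10: C0 write [C0 write: invalidate ['C1=M'] -> C0=M] -> [M,I,I,I]
Op 11: C3 write [C3 write: invalidate ['C0=M'] -> C3=M] -> [I,I,I,M]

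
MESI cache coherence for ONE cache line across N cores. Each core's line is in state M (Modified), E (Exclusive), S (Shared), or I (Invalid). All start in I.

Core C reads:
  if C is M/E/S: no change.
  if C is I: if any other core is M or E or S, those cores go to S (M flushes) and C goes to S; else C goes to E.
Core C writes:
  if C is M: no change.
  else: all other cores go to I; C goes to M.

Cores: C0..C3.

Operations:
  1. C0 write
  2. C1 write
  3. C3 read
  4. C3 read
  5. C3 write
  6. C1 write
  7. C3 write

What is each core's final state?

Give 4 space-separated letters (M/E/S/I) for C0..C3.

Answer: I I I M

Derivation:
Op 1: C0 write [C0 write: invalidate none -> C0=M] -> [M,I,I,I]
Op 2: C1 write [C1 write: invalidate ['C0=M'] -> C1=M] -> [I,M,I,I]
Op 3: C3 read [C3 read from I: others=['C1=M'] -> C3=S, others downsized to S] -> [I,S,I,S]
Op 4: C3 read [C3 read: already in S, no change] -> [I,S,I,S]
Op 5: C3 write [C3 write: invalidate ['C1=S'] -> C3=M] -> [I,I,I,M]
Op 6: C1 write [C1 write: invalidate ['C3=M'] -> C1=M] -> [I,M,I,I]
Op 7: C3 write [C3 write: invalidate ['C1=M'] -> C3=M] -> [I,I,I,M]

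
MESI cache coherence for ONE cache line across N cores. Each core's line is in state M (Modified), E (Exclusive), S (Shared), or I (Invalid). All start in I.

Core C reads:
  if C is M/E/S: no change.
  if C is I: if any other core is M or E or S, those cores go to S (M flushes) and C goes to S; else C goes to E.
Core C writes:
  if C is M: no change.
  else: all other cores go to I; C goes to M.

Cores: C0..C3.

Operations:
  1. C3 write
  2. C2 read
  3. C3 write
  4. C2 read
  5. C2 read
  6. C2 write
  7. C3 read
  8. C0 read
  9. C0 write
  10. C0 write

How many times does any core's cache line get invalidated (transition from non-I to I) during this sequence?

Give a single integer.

Answer: 4

Derivation:
Op 1: C3 write [C3 write: invalidate none -> C3=M] -> [I,I,I,M] (invalidations this op: 0; running total: 0)
Op 2: C2 read [C2 read from I: others=['C3=M'] -> C2=S, others downsized to S] -> [I,I,S,S] (invalidations this op: 0; running total: 0)
Op 3: C3 write [C3 write: invalidate ['C2=S'] -> C3=M] -> [I,I,I,M] (invalidations this op: 1; running total: 1)
Op 4: C2 read [C2 read from I: others=['C3=M'] -> C2=S, others downsized to S] -> [I,I,S,S] (invalidations this op: 0; running total: 1)
Op 5: C2 read [C2 read: already in S, no change] -> [I,I,S,S] (invalidations this op: 0; running total: 1)
Op 6: C2 write [C2 write: invalidate ['C3=S'] -> C2=M] -> [I,I,M,I] (invalidations this op: 1; running total: 2)
Op 7: C3 read [C3 read from I: others=['C2=M'] -> C3=S, others downsized to S] -> [I,I,S,S] (invalidations this op: 0; running total: 2)
Op 8: C0 read [C0 read from I: others=['C2=S', 'C3=S'] -> C0=S, others downsized to S] -> [S,I,S,S] (invalidations this op: 0; running total: 2)
Op 9: C0 write [C0 write: invalidate ['C2=S', 'C3=S'] -> C0=M] -> [M,I,I,I] (invalidations this op: 2; running total: 4)
Op 10: C0 write [C0 write: already M (modified), no change] -> [M,I,I,I] (invalidations this op: 0; running total: 4)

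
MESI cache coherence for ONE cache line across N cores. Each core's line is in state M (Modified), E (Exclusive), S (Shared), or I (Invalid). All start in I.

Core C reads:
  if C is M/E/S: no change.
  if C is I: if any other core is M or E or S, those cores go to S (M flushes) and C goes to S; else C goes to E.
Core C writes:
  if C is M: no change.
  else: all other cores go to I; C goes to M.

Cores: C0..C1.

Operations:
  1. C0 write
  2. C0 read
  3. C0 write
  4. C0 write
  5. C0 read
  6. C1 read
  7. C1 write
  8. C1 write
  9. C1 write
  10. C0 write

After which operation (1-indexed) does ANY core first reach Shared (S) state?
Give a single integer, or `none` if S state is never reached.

Answer: 6

Derivation:
Op 1: C0 write [C0 write: invalidate none -> C0=M] -> [M,I]
Op 2: C0 read [C0 read: already in M, no change] -> [M,I]
Op 3: C0 write [C0 write: already M (modified), no change] -> [M,I]
Op 4: C0 write [C0 write: already M (modified), no change] -> [M,I]
Op 5: C0 read [C0 read: already in M, no change] -> [M,I]
Op 6: C1 read [C1 read from I: others=['C0=M'] -> C1=S, others downsized to S] -> [S,S]
  -> First S state at op 6; remaining ops need not be traced.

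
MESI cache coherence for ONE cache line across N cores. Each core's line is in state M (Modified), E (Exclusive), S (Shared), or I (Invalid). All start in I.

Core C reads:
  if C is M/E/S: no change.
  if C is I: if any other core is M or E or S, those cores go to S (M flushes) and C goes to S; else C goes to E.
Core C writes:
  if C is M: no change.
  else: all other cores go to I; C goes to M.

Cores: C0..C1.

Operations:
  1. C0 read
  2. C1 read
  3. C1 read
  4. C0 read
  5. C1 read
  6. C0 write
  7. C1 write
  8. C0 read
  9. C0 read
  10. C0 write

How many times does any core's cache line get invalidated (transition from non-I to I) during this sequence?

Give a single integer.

Answer: 3

Derivation:
Op 1: C0 read [C0 read from I: no other sharers -> C0=E (exclusive)] -> [E,I] (invalidations this op: 0; running total: 0)
Op 2: C1 read [C1 read from I: others=['C0=E'] -> C1=S, others downsized to S] -> [S,S] (invalidations this op: 0; running total: 0)
Op 3: C1 read [C1 read: already in S, no change] -> [S,S] (invalidations this op: 0; running total: 0)
Op 4: C0 read [C0 read: already in S, no change] -> [S,S] (invalidations this op: 0; running total: 0)
Op 5: C1 read [C1 read: already in S, no change] -> [S,S] (invalidations this op: 0; running total: 0)
Op 6: C0 write [C0 write: invalidate ['C1=S'] -> C0=M] -> [M,I] (invalidations this op: 1; running total: 1)
Op 7: C1 write [C1 write: invalidate ['C0=M'] -> C1=M] -> [I,M] (invalidations this op: 1; running total: 2)
Op 8: C0 read [C0 read from I: others=['C1=M'] -> C0=S, others downsized to S] -> [S,S] (invalidations this op: 0; running total: 2)
Op 9: C0 read [C0 read: already in S, no change] -> [S,S] (invalidations this op: 0; running total: 2)
Op 10: C0 write [C0 write: invalidate ['C1=S'] -> C0=M] -> [M,I] (invalidations this op: 1; running total: 3)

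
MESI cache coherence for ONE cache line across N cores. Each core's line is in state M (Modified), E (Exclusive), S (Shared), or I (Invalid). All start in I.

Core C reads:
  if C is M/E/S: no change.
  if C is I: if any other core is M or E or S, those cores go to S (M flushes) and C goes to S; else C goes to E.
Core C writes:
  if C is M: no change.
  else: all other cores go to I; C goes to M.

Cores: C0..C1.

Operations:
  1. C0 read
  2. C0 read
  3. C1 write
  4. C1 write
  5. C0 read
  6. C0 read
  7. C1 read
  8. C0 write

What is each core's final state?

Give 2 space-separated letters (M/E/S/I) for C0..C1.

Op 1: C0 read [C0 read from I: no other sharers -> C0=E (exclusive)] -> [E,I]
Op 2: C0 read [C0 read: already in E, no change] -> [E,I]
Op 3: C1 write [C1 write: invalidate ['C0=E'] -> C1=M] -> [I,M]
Op 4: C1 write [C1 write: already M (modified), no change] -> [I,M]
Op 5: C0 read [C0 read from I: others=['C1=M'] -> C0=S, others downsized to S] -> [S,S]
Op 6: C0 read [C0 read: already in S, no change] -> [S,S]
Op 7: C1 read [C1 read: already in S, no change] -> [S,S]
Op 8: C0 write [C0 write: invalidate ['C1=S'] -> C0=M] -> [M,I]

Answer: M I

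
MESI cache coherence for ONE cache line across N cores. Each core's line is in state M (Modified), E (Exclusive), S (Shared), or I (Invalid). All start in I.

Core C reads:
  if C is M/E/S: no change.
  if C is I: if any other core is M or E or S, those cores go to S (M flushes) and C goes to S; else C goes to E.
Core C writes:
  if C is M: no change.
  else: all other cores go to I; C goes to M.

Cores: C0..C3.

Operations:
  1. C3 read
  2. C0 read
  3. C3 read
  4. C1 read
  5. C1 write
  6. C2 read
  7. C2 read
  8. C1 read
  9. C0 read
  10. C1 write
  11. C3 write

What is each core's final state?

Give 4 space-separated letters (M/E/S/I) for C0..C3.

Answer: I I I M

Derivation:
Op 1: C3 read [C3 read from I: no other sharers -> C3=E (exclusive)] -> [I,I,I,E]
Op 2: C0 read [C0 read from I: others=['C3=E'] -> C0=S, others downsized to S] -> [S,I,I,S]
Op 3: C3 read [C3 read: already in S, no change] -> [S,I,I,S]
Op 4: C1 read [C1 read from I: others=['C0=S', 'C3=S'] -> C1=S, others downsized to S] -> [S,S,I,S]
Op 5: C1 write [C1 write: invalidate ['C0=S', 'C3=S'] -> C1=M] -> [I,M,I,I]
Op 6: C2 read [C2 read from I: others=['C1=M'] -> C2=S, others downsized to S] -> [I,S,S,I]
Op 7: C2 read [C2 read: already in S, no change] -> [I,S,S,I]
Op 8: C1 read [C1 read: already in S, no change] -> [I,S,S,I]
Op 9: C0 read [C0 read from I: others=['C1=S', 'C2=S'] -> C0=S, others downsized to S] -> [S,S,S,I]
Op 10: C1 write [C1 write: invalidate ['C0=S', 'C2=S'] -> C1=M] -> [I,M,I,I]
Op 11: C3 write [C3 write: invalidate ['C1=M'] -> C3=M] -> [I,I,I,M]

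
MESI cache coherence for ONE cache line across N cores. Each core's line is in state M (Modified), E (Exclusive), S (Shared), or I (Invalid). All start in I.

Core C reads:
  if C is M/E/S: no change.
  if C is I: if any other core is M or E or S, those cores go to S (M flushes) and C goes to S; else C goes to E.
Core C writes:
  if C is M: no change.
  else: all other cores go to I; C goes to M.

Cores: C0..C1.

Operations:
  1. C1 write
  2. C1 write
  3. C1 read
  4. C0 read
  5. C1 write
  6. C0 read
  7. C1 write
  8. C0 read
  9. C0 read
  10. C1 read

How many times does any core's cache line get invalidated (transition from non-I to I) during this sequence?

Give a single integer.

Answer: 2

Derivation:
Op 1: C1 write [C1 write: invalidate none -> C1=M] -> [I,M] (invalidations this op: 0; running total: 0)
Op 2: C1 write [C1 write: already M (modified), no change] -> [I,M] (invalidations this op: 0; running total: 0)
Op 3: C1 read [C1 read: already in M, no change] -> [I,M] (invalidations this op: 0; running total: 0)
Op 4: C0 read [C0 read from I: others=['C1=M'] -> C0=S, others downsized to S] -> [S,S] (invalidations this op: 0; running total: 0)
Op 5: C1 write [C1 write: invalidate ['C0=S'] -> C1=M] -> [I,M] (invalidations this op: 1; running total: 1)
Op 6: C0 read [C0 read from I: others=['C1=M'] -> C0=S, others downsized to S] -> [S,S] (invalidations this op: 0; running total: 1)
Op 7: C1 write [C1 write: invalidate ['C0=S'] -> C1=M] -> [I,M] (invalidations this op: 1; running total: 2)
Op 8: C0 read [C0 read from I: others=['C1=M'] -> C0=S, others downsized to S] -> [S,S] (invalidations this op: 0; running total: 2)
Op 9: C0 read [C0 read: already in S, no change] -> [S,S] (invalidations this op: 0; running total: 2)
Op 10: C1 read [C1 read: already in S, no change] -> [S,S] (invalidations this op: 0; running total: 2)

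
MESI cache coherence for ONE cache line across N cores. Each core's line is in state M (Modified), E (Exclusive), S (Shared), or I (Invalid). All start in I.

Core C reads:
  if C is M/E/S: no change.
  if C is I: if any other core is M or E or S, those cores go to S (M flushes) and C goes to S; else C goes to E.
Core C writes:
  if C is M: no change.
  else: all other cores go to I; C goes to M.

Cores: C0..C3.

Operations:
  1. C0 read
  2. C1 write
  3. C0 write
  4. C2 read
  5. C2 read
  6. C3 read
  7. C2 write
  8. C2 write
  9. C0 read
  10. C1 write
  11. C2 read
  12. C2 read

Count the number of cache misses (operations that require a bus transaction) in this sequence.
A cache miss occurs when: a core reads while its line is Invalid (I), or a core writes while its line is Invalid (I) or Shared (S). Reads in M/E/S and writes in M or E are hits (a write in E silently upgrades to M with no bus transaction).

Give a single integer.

Op 1: C0 read [C0 read from I: no other sharers -> C0=E (exclusive)] -> [E,I,I,I] [MISS #1: read from I]
Op 2: C1 write [C1 write: invalidate ['C0=E'] -> C1=M] -> [I,M,I,I] [MISS #2: write from I]
Op 3: C0 write [C0 write: invalidate ['C1=M'] -> C0=M] -> [M,I,I,I] [MISS #3: write from I]
Op 4: C2 read [C2 read from I: others=['C0=M'] -> C2=S, others downsized to S] -> [S,I,S,I] [MISS #4: read from I]
Op 5: C2 read [C2 read: already in S, no change] -> [S,I,S,I] [hit: read from S]
Op 6: C3 read [C3 read from I: others=['C0=S', 'C2=S'] -> C3=S, others downsized to S] -> [S,I,S,S] [MISS #5: read from I]
Op 7: C2 write [C2 write: invalidate ['C0=S', 'C3=S'] -> C2=M] -> [I,I,M,I] [MISS #6: write from S]
Op 8: C2 write [C2 write: already M (modified), no change] -> [I,I,M,I] [hit: write from M]
Op 9: C0 read [C0 read from I: others=['C2=M'] -> C0=S, others downsized to S] -> [S,I,S,I] [MISS #7: read from I]
Op 10: C1 write [C1 write: invalidate ['C0=S', 'C2=S'] -> C1=M] -> [I,M,I,I] [MISS #8: write from I]
Op 11: C2 read [C2 read from I: others=['C1=M'] -> C2=S, others downsized to S] -> [I,S,S,I] [MISS #9: read from I]
Op 12: C2 read [C2 read: already in S, no change] -> [I,S,S,I] [hit: read from S]

Answer: 9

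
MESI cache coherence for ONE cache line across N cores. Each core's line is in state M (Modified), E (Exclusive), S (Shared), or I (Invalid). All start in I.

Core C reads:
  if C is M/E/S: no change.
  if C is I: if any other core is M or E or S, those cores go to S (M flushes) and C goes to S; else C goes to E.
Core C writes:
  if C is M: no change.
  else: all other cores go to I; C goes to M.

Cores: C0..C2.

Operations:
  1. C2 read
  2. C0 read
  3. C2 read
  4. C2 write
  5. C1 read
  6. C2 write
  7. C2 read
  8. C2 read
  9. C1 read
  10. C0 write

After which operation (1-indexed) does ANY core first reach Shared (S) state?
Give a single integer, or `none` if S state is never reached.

Op 1: C2 read [C2 read from I: no other sharers -> C2=E (exclusive)] -> [I,I,E]
Op 2: C0 read [C0 read from I: others=['C2=E'] -> C0=S, others downsized to S] -> [S,I,S]
  -> First S state at op 2; remaining ops need not be traced.

Answer: 2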